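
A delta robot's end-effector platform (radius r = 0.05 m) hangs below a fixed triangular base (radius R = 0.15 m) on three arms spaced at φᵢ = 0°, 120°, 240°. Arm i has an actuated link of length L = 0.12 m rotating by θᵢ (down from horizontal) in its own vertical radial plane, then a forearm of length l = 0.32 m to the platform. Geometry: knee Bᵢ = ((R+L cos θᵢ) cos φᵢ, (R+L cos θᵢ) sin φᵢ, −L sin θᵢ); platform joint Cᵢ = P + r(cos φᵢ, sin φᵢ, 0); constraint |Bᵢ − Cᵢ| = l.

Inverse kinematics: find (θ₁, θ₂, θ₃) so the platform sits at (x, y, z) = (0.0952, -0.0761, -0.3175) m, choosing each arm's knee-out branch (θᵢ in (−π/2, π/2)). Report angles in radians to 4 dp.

θ₁ = 0.2620, θ₂ = 1.3093, θ₃ = 0.6987

φ1=0.0° → target in arm frame (0.0952, -0.0761)
  A=0.0048, B=-0.3175, C=(l²−L²−A²−y'²−z²)/(2L)=-0.0776
  √(A²+B²)=0.3175;  θ1 = -1.5557+1.8176 ≈ 0.2620
arm 2 (φ=120.0°): x'=-0.1135, y'=-0.0444
  A cos θ + B sin θ = C:  0.2135·cos θ + -0.3175·sin θ = -0.2515
  √(A²+B²)=0.3826;  θ2 = -0.9788+2.2881 ≈ 1.3093
arm 3 (φ=240.0°): x'=0.0183, y'=0.1205
  A=0.0817, B=-0.3175, C=(l²−L²−A²−y'²−z²)/(2L)=-0.1417
  √(A²+B²)=0.3278;  θ3 = -1.3190+2.0176 ≈ 0.6987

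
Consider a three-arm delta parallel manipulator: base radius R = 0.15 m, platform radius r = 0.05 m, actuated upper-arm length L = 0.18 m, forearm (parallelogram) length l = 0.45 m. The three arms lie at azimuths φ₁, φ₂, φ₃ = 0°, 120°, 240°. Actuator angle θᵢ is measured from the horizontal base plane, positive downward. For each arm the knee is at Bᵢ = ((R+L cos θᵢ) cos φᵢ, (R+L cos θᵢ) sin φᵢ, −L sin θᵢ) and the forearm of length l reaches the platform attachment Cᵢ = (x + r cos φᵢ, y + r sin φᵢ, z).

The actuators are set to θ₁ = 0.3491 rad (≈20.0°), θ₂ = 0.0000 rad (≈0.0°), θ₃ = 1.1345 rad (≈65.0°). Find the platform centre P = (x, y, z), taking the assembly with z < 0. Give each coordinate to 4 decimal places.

φ1=0.0°: virtual centre (0.2691, 0.0000, -0.0616), radius l
S2 = (0.2800·cos120.0°, 0.2800·sin120.0°, 0.0000) = (-0.1400, 0.2425, 0.0000)
φ3=240.0°: virtual centre (-0.0880, -0.1525, -0.1631), radius l
|S₂|²−|S₁|² = 0.0022;  |S₃|²−|S₁|² = -0.0186
[-0.8183 0.4850 0.1231]·P = 0.0022;  [-0.7144 -0.3050 -0.2031]·P = -0.0186
det = 0.5960;  x = 0.0140+-0.1023z,  y = 0.0282+-0.4265z
into |P−S₁|² = l²: 1.1924z² + 0.1513z + -0.1328 = 0;  Δ = 0.6565;  z = -0.4032 or 0.2763 → z<0 root = -0.4032
x = 0.0553, y = 0.2001

(0.0553, 0.2001, -0.4032)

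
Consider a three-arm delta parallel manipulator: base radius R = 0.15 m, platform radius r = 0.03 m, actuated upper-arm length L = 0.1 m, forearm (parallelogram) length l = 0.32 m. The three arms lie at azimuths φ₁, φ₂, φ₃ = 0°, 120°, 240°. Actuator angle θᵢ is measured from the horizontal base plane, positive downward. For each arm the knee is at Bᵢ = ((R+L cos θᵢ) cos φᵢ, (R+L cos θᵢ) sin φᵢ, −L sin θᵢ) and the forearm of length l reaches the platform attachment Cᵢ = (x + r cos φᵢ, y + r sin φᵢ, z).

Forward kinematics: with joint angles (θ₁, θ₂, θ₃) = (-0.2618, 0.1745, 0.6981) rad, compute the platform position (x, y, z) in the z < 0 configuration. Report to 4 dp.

arm 1 at φ=0.0°: (R−r)+L cos θ1 = 0.2166;  centre 1 = (0.2166, 0.0000, 0.0259)
φ2=120.0°: virtual centre (-0.1092, 0.1892, -0.0174), radius l
arm 3 at φ=240.0°: (R−r)+L cos θ3 = 0.1966;  centre 3 = (-0.0983, -0.1703, -0.0643)
eliminate P² terms by subtracting sphere 1 from 2 and 3
plane₁₂: -0.6517x+0.3784y+-0.0865z = 0.0005
det = 0.4602;  x = 0.0036+-0.2123z,  y = 0.0074+-0.1370z
sphere 1 gives Az²+Bz+C=0 with A=1.0638, B=0.0366, C=-0.0563;  B²−4AC=0.2410;  roots -0.2479, 0.2135;  negative root z = -0.2479
x = 0.0562, y = 0.0414

(0.0562, 0.0414, -0.2479)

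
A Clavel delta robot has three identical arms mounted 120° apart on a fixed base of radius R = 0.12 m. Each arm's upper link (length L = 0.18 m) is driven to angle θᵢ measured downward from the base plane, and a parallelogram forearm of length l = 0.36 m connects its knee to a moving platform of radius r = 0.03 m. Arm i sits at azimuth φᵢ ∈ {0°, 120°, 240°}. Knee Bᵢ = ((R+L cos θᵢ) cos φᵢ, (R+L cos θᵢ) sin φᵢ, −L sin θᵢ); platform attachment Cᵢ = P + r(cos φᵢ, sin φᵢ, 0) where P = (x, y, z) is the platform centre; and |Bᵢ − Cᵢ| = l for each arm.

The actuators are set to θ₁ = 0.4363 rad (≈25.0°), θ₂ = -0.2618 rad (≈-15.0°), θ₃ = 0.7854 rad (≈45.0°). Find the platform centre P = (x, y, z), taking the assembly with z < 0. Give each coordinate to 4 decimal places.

(-0.0168, 0.1253, -0.2785)

φ1=0.0°: virtual centre (0.2531, 0.0000, -0.0761), radius l
arm 2 at φ=120.0°: e+L cos θ2 = 0.2639;  O2 = (-0.1319, 0.2285, 0.0466)
O3 = (0.2173·cos240.0°, 0.2173·sin240.0°, -0.1273) = (-0.1086, -0.1882, -0.1273)
subtract pairs → two planes through P
[-0.7701 0.4570 0.2453]·P = 0.0019;  [-0.7236 -0.3763 -0.1024]·P = -0.0065
det = 0.6205;  x = 0.0036+0.0733z,  y = 0.0103+-0.4132z
quadratic in z: (1.1761)z²+(0.1070)z+(-0.0614)=0, √Δ=0.5481 → z ∈ {-0.2785, 0.1875}; z = -0.2785 (taking z<0)
x = -0.0168, y = 0.1253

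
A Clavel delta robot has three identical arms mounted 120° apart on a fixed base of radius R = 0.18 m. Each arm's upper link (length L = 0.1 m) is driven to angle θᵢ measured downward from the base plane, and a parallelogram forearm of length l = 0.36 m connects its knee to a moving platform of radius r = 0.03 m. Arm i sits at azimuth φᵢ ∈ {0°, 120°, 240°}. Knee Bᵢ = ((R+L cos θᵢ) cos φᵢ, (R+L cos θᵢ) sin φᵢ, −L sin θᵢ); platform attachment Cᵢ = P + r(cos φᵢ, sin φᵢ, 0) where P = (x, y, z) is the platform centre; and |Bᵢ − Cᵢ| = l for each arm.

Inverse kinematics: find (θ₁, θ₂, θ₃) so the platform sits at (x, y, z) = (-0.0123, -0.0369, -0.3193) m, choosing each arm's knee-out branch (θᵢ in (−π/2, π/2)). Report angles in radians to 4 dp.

φ1=0.0° → target in arm frame (-0.0123, -0.0369)
  A cos θ + B sin θ = C:  0.1623·cos θ + -0.3193·sin θ = -0.0503
  √(A²+B²)=0.3582;  θ1 = -1.1005+1.7116 ≈ 0.6111
arm 2 (φ=120.0°): x'=-0.0258, y'=0.0291
  A cos θ + B sin θ = C:  0.1758·cos θ + -0.3193·sin θ = -0.0705
  θ2 = atan2(B,A) + arccos(C/0.3645) = 0.6980
arm 3 (φ=240.0°): x'=0.0381, y'=0.0078
  A cos θ + B sin θ = C:  0.1119·cos θ + -0.3193·sin θ = 0.0253
  γ=atan2(-0.3193,0.1119)=-1.2337;  ψ=arccos(0.0749)=1.4959;  θ3=γ+ψ≈0.2621

θ₁ = 0.6111, θ₂ = 0.6980, θ₃ = 0.2621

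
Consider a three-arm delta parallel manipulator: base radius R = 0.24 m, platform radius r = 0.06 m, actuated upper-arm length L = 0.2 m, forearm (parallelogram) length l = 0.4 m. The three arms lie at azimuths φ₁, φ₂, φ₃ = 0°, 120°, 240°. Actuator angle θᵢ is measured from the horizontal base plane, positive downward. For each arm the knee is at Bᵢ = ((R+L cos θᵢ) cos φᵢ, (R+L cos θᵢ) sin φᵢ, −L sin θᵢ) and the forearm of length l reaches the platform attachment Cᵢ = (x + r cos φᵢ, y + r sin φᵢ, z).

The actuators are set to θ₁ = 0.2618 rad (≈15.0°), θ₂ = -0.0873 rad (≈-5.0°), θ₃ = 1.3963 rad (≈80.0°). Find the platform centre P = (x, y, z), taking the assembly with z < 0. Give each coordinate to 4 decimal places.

φ1=0.0°: virtual centre (0.3732, 0.0000, -0.0518), radius l
centre 2 = (0.3792·cos120.0°, 0.3792·sin120.0°, 0.0174) = (-0.1896, 0.3284, 0.0174)
centre 3 = (0.2147·cos240.0°, 0.2147·sin240.0°, -0.1970) = (-0.1074, -0.1860, -0.1970)
eliminate P² terms by subtracting sphere 1 from 2 and 3
plane₁₂: -1.1256x+0.6569y+0.1384z = 0.0022
det = 1.0499;  x = 0.0349+-0.1327z,  y = 0.0632+-0.4380z
quadratic in z: (1.2095)z²+(0.1379)z+(-0.0389)=0, √Δ=0.4553 → z ∈ {-0.2452, 0.1312}; z = -0.2452 (taking z<0)
x = 0.0674, y = 0.1706

(0.0674, 0.1706, -0.2452)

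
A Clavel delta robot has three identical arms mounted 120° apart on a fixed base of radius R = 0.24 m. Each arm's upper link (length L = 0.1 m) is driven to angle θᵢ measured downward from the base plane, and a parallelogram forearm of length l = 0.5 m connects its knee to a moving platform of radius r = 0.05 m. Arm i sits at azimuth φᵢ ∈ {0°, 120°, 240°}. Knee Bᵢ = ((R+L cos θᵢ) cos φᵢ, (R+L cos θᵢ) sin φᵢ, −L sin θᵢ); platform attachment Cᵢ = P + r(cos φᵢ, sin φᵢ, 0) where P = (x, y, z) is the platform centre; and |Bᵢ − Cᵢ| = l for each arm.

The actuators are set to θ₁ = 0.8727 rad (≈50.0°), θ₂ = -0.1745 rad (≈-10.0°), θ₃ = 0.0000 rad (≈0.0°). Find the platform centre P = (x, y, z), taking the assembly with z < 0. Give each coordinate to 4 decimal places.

(-0.1069, 0.0142, -0.4221)

φ1=0.0°: virtual centre (0.2543, 0.0000, -0.0766), radius l
arm 2 at φ=120.0°: e+L cos θ2 = 0.2885;  centre 2 = (-0.1442, 0.2498, 0.0174)
φ3=240.0°: virtual centre (-0.1450, -0.2511, 0.0000), radius l
eliminate P² terms by subtracting sphere 1 from 2 and 3
linear system: -0.7970x+0.4997y = 0.0130−0.1879z; -0.7986x+-0.5023y = 0.0136−0.1532z
Cramer: x(z) = -0.0167+0.2139z;  y(z) = -0.0006-0.0350z
sphere 1 gives Az²+Bz+C=0 with A=1.0470, B=0.0374, C=-0.1707;  B²−4AC=0.7164;  roots -0.4221, 0.3864;  negative root z = -0.4221
x = -0.1069, y = 0.0142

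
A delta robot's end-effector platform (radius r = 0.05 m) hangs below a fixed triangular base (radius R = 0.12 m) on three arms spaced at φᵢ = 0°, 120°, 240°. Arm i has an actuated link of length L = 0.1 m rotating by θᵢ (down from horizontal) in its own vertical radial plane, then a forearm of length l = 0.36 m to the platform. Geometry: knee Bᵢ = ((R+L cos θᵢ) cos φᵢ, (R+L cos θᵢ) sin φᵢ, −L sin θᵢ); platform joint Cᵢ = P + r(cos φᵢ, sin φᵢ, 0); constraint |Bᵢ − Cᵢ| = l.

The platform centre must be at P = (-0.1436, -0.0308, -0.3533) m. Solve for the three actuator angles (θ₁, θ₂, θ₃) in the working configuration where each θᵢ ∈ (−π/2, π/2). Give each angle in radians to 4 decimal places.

φ1=0.0° → target in arm frame (-0.1436, -0.0308)
  A cos θ + B sin θ = C:  0.2136·cos θ + -0.3533·sin θ = -0.2590
  θ1 = atan2(B,A) + arccos(C/0.4129) = 1.2218
rotate P by −φ2: (0.0451, 0.1398, -0.3533)
  A=0.0249, B=-0.3533, C=(l²−L²−A²−y'²−z²)/(2L)=-0.1269
  √(A²+B²)=0.3542;  θ2 = -1.5005+1.9371 ≈ 0.4366
φ3=240.0° → target in arm frame (0.0985, -0.1090)
  A cos θ + B sin θ = C:  -0.0285·cos θ + -0.3533·sin θ = -0.0895
  √(A²+B²)=0.3544;  θ3 = -1.6512+1.8261 ≈ 0.1749

θ₁ = 1.2218, θ₂ = 0.4366, θ₃ = 0.1749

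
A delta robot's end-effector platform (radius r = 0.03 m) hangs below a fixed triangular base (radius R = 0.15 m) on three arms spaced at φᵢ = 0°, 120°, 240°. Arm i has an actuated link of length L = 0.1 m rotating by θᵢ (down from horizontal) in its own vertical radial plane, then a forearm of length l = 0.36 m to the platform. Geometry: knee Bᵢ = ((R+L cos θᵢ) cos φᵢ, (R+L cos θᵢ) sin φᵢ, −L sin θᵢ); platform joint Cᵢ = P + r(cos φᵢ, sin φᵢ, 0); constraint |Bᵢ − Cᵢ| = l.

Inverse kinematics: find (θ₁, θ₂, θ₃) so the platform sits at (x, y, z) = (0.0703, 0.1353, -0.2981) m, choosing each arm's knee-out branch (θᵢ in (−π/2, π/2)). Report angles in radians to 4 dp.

θ₁ = -0.0003, θ₂ = -0.0875, θ₃ = 1.3087

arm 1 (φ=0.0°): x'=0.0703, y'=0.1353
  A=0.0497, B=-0.2981, C=(l²−L²−A²−y'²−z²)/(2L)=0.0498
  γ=atan2(-0.2981,0.0497)=-1.4056;  ψ=arccos(0.1648)=1.4053;  θ1=γ+ψ≈-0.0003
arm 2 (φ=120.0°): x'=0.0820, y'=-0.1285
  A cos θ + B sin θ = C:  0.0380·cos θ + -0.2981·sin θ = 0.0639
  θ2 = atan2(B,A) + arccos(C/0.3005) = -0.0875
arm 3 (φ=240.0°): x'=-0.1523, y'=-0.0068
  A=0.2723, B=-0.2981, C=(l²−L²−A²−y'²−z²)/(2L)=-0.2173
  √(A²+B²)=0.4038;  θ3 = -0.8306+2.1392 ≈ 1.3087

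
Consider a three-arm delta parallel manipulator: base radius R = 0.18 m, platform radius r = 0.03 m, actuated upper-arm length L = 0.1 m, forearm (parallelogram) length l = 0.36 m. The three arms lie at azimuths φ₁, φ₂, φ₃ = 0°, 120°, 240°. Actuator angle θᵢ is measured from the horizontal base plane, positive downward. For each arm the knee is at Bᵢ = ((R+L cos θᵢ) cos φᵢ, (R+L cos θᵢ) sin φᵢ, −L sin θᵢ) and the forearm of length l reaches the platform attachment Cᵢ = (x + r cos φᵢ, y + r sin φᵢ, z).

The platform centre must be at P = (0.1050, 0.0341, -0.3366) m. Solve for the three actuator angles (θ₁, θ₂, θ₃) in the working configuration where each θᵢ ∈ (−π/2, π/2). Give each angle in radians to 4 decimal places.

θ₁ = 0.0871, θ₂ = 0.9596, θ₃ = 1.3087

arm 1 (φ=0.0°): x'=0.1050, y'=0.0341
  e−x'=0.0450;  (l²−L²−(e−x')²−y'²−z²)/2L = 0.0156
  γ=atan2(-0.3366,0.0450)=-1.4379;  ψ=arccos(0.0458)=1.5250;  θ1=γ+ψ≈0.0871
rotate P by −φ2: (-0.0230, -0.1080, -0.3366)
  e−x'=0.1730;  (l²−L²−(e−x')²−y'²−z²)/2L = -0.1764
  √(A²+B²)=0.3784;  θ2 = -1.0961+2.0557 ≈ 0.9596
φ3=240.0° → target in arm frame (-0.0820, 0.0739)
  e−x'=0.2320;  (l²−L²−(e−x')²−y'²−z²)/2L = -0.2650
  θ3 = atan2(B,A) + arccos(C/0.4088) = 1.3087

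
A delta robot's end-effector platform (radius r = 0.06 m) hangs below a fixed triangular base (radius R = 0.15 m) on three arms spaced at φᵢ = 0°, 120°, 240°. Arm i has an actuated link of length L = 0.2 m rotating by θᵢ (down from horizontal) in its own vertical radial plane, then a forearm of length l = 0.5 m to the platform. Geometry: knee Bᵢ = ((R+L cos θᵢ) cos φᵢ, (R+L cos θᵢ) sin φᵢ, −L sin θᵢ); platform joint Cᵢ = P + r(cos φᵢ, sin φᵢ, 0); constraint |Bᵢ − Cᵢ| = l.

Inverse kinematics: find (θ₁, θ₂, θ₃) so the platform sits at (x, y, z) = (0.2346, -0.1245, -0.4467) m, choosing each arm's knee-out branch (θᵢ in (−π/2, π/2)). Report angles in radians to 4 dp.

θ₁ = -0.1744, θ₂ = 1.1346, θ₃ = 0.6108

φ1=0.0° → target in arm frame (0.2346, -0.1245)
  A=-0.1446, B=-0.4467, C=(l²−L²−A²−y'²−z²)/(2L)=-0.0649
  θ1 = atan2(B,A) + arccos(C/0.4695) = -0.1744
arm 2 (φ=120.0°): x'=-0.2251, y'=-0.1409
  e−x'=0.3151;  (l²−L²−(e−x')²−y'²−z²)/2L = -0.2717
  √(A²+B²)=0.5467;  θ2 = -0.9564+2.0911 ≈ 1.1346
rotate P by −φ3: (-0.0095, 0.2654, -0.4467)
  e−x'=0.0995;  (l²−L²−(e−x')²−y'²−z²)/2L = -0.1747
  √(A²+B²)=0.4576;  θ3 = -1.3517+1.9625 ≈ 0.6108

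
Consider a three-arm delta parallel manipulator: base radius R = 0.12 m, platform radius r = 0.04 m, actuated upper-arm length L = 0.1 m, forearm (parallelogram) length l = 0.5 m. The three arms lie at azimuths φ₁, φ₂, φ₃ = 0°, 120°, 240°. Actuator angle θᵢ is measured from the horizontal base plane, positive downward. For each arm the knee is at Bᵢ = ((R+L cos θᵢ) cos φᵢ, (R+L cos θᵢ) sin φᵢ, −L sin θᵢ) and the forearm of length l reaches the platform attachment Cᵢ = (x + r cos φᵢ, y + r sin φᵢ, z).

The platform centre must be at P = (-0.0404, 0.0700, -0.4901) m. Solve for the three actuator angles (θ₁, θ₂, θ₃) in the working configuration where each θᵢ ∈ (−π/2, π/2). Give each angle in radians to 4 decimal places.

θ₁ = 0.4363, θ₂ = 0.0004, θ₃ = 0.4363

φ1=0.0° → target in arm frame (-0.0404, 0.0700)
  e−x'=0.1204;  (l²−L²−(e−x')²−y'²−z²)/2L = -0.0980
  γ=atan2(-0.4901,0.1204)=-1.3299;  ψ=arccos(-0.1941)=1.7662;  θ1=γ+ψ≈0.4363
rotate P by −φ2: (0.0808, 0.0000, -0.4901)
  e−x'=-0.0008;  (l²−L²−(e−x')²−y'²−z²)/2L = -0.0010
  θ2 = atan2(B,A) + arccos(C/0.4901) = 0.0004
rotate P by −φ3: (-0.0404, -0.0700, -0.4901)
  A=0.1204, B=-0.4901, C=(l²−L²−A²−y'²−z²)/(2L)=-0.0980
  γ=atan2(-0.4901,0.1204)=-1.3299;  ψ=arccos(-0.1942)=1.7662;  θ3=γ+ψ≈0.4363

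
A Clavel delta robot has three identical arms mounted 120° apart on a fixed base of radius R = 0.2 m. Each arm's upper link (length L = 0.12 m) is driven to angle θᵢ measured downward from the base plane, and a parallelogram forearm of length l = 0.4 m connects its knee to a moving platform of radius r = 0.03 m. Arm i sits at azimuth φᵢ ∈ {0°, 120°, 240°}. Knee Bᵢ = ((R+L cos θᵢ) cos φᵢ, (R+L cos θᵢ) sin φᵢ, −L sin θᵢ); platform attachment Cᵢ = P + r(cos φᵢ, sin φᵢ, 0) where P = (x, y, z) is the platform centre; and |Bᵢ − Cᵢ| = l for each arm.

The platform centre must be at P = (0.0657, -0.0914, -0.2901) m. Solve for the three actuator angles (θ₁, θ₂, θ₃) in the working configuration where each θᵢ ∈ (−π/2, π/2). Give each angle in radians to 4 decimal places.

rotate P by −φ1: (0.0657, -0.0914, -0.2901)
  A cos θ + B sin θ = C:  0.1043·cos θ + -0.2901·sin θ = 0.1759
  θ1 = atan2(B,A) + arccos(C/0.3083) = -0.2620
arm 2 (φ=120.0°): x'=-0.1120, y'=-0.0112
  A=0.2820, B=-0.2901, C=(l²−L²−A²−y'²−z²)/(2L)=-0.0759
  γ=atan2(-0.2901,0.2820)=-0.7995;  ψ=arccos(-0.1875)=1.7595;  θ2=γ+ψ≈0.9599
arm 3 (φ=240.0°): x'=0.0463, y'=0.1026
  A cos θ + B sin θ = C:  0.1237·cos θ + -0.2901·sin θ = 0.1484
  γ=atan2(-0.2901,0.1237)=-1.1678;  ψ=arccos(0.4705)=1.0809;  θ3=γ+ψ≈-0.0869

θ₁ = -0.2620, θ₂ = 0.9599, θ₃ = -0.0869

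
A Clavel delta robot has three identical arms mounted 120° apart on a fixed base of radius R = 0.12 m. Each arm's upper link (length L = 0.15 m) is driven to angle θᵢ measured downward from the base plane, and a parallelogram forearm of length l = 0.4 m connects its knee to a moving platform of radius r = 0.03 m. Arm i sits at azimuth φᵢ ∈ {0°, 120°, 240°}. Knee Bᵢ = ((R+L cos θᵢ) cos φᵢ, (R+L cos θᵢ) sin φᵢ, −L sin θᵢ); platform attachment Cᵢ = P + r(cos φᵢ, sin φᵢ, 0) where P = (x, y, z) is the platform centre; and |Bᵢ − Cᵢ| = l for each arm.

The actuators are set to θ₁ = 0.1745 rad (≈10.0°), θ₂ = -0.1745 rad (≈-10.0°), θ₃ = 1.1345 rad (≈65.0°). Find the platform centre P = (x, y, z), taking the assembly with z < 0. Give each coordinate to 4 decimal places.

(0.0603, 0.1883, -0.3311)

arm 1 at φ=0.0°: ρ1 = 0.2377;  S1 = (0.2377, 0.0000, -0.0260)
φ2=120.0°: virtual centre (-0.1189, 0.2059, 0.0260), radius l
S3 = (0.1534·cos240.0°, 0.1534·sin240.0°, -0.1359) = (-0.0767, -0.1328, -0.1359)
|S₂|²−|S₁|² = 0.0000;  |S₃|²−|S₁|² = -0.0152
plane₁₂: -0.7132x+0.4117y+0.1042z = 0.0000
Cramer: x(z) = 0.0139-0.1401z;  y(z) = 0.0241-0.4957z
quadratic in z: (1.2654)z²+(0.0909)z+(-0.1087)=0, √Δ=0.7471 → z ∈ {-0.3311, 0.2593}; z = -0.3311 (taking z<0)
x = 0.0603, y = 0.1883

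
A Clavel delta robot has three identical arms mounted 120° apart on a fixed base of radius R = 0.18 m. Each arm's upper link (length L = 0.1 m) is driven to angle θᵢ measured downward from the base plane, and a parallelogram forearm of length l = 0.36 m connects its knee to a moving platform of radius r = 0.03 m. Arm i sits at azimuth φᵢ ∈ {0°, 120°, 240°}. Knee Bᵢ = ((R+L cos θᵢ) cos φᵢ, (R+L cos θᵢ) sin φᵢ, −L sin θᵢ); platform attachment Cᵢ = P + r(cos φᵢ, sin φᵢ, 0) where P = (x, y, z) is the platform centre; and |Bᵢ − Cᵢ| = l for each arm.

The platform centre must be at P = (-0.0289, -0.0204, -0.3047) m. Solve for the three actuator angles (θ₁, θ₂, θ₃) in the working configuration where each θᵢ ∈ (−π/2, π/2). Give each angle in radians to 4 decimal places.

arm 1 (φ=0.0°): x'=-0.0289, y'=-0.0204
  e−x'=0.1789;  (l²−L²−(e−x')²−y'²−z²)/2L = -0.0283
  γ=atan2(-0.3047,0.1789)=-1.0399;  ψ=arccos(-0.0801)=1.6510;  θ1=γ+ψ≈0.6111
arm 2 (φ=120.0°): x'=-0.0032, y'=0.0352
  A=0.1532, B=-0.3047, C=(l²−L²−A²−y'²−z²)/(2L)=0.0102
  √(A²+B²)=0.3411;  θ2 = -1.1049+1.5409 ≈ 0.4360
arm 3 (φ=240.0°): x'=0.0321, y'=-0.0148
  A=0.1179, B=-0.3047, C=(l²−L²−A²−y'²−z²)/(2L)=0.0632
  γ=atan2(-0.3047,0.1179)=-1.2016;  ψ=arccos(0.1935)=1.3761;  θ3=γ+ψ≈0.1745

θ₁ = 0.6111, θ₂ = 0.4360, θ₃ = 0.1745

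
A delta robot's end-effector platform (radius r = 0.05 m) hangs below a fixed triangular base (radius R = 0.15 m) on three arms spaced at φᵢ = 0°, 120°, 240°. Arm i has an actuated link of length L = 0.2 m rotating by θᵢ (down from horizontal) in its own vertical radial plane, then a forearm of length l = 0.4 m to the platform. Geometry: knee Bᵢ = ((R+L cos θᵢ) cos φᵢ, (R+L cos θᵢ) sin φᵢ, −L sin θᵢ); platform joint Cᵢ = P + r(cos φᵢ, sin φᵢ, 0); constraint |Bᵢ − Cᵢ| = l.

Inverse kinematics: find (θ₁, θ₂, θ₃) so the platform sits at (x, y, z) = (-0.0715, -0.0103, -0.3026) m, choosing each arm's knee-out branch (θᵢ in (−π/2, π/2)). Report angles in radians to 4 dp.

θ₁ = 0.5234, θ₂ = 0.0875, θ₃ = -0.0001

rotate P by −φ1: (-0.0715, -0.0103, -0.3026)
  A cos θ + B sin θ = C:  0.1715·cos θ + -0.3026·sin θ = -0.0027
  √(A²+B²)=0.3478;  θ1 = -1.0552+1.5786 ≈ 0.5234
arm 2 (φ=120.0°): x'=0.0268, y'=0.0671
  e−x'=0.0732;  (l²−L²−(e−x')²−y'²−z²)/2L = 0.0465
  θ2 = atan2(B,A) + arccos(C/0.3113) = 0.0875
φ3=240.0° → target in arm frame (0.0447, -0.0568)
  A=0.0553, B=-0.3026, C=(l²−L²−A²−y'²−z²)/(2L)=0.0554
  γ=atan2(-0.3026,0.0553)=-1.3899;  ψ=arccos(0.1800)=1.3898;  θ3=γ+ψ≈-0.0001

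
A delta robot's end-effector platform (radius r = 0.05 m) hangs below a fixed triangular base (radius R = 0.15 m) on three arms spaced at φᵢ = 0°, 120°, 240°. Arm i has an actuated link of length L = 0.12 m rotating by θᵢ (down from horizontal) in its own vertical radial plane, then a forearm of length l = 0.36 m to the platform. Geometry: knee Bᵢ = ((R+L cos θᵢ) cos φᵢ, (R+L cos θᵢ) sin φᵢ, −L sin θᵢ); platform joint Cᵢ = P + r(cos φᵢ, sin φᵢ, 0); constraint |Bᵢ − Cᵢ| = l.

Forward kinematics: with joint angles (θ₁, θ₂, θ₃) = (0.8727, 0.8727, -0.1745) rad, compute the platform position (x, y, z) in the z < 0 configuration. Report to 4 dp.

arm 1 at φ=0.0°: e+L cos θ1 = 0.1771;  S1 = (0.1771, 0.0000, -0.0919)
φ2=120.0°: virtual centre (-0.0886, 0.1534, -0.0919), radius l
φ3=240.0°: virtual centre (-0.1091, -0.1889, 0.0208), radius l
eliminate P² terms by subtracting sphere 1 from 2 and 3
[-0.5314 0.3068 0.0000]·P = 0.0000;  [-0.5724 -0.3779 0.2255]·P = 0.0082
det = 0.3764;  x = -0.0067+0.1838z,  y = -0.0116+0.3184z
into |P−S₁|² = l²: 1.1351z² + 0.1089z + -0.0872 = 0;  Δ = 0.4079;  z = -0.3293 or 0.2334 → z<0 root = -0.3293
x = -0.0672, y = -0.1164

(-0.0672, -0.1164, -0.3293)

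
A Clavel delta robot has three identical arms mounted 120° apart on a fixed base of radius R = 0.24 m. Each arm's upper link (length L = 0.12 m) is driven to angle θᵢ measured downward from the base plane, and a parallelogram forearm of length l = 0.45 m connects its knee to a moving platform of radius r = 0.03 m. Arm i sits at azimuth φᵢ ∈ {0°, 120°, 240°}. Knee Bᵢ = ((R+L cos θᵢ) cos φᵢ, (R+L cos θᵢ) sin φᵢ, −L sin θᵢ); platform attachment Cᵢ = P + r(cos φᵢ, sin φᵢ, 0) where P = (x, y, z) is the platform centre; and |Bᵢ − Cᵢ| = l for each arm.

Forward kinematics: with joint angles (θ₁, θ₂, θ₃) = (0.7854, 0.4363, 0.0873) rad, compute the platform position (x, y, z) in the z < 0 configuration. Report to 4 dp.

arm 1 at φ=0.0°: e+L cos θ1 = 0.2949;  S1 = (0.2949, 0.0000, -0.0849)
arm 2 at φ=120.0°: e+L cos θ2 = 0.3188;  S2 = (-0.1594, 0.2761, -0.0507)
S3 = (0.3295·cos240.0°, 0.3295·sin240.0°, -0.0105) = (-0.1648, -0.2854, -0.0105)
subtract pairs → two planes through P
plane₁₂: -0.9085x+0.5521y+0.0683z = 0.0100
Cramer: x(z) = -0.0134+0.1180z;  y(z) = -0.0039+0.0706z
into |P−S₁|² = l²: 1.0189z² + 0.0964z + -0.1002 = 0;  Δ = 0.4179;  z = -0.3645 or 0.2699 → z<0 root = -0.3645
x = -0.0565, y = -0.0296

(-0.0565, -0.0296, -0.3645)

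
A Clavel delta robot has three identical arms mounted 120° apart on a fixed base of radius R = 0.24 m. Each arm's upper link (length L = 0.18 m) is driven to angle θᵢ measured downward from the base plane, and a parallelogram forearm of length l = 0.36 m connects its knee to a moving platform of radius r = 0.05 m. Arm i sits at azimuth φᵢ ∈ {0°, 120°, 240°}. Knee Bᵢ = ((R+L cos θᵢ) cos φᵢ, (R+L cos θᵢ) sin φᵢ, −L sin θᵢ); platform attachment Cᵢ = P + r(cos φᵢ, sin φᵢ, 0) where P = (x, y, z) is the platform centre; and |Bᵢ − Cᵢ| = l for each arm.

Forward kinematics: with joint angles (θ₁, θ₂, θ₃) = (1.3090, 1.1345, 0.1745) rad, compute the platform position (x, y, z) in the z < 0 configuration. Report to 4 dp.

O1 = (0.2366·cos0.0°, 0.2366·sin0.0°, -0.1739) = (0.2366, 0.0000, -0.1739)
arm 2 at φ=120.0°: e+L cos θ2 = 0.2661;  O2 = (-0.1330, 0.2304, -0.1631)
φ3=240.0°: virtual centre (-0.1836, -0.3181, -0.0313), radius l
eliminate P² terms by subtracting sphere 1 from 2 and 3
plane₁₂: -0.7392x+0.4608y+0.0215z = 0.0112
Cramer: x(z) = -0.0350+0.1692z;  y(z) = -0.0318+0.2248z
into |P−O₁|² = l²: 1.0792z² + 0.2415z + -0.0246 = 0;  Δ = 0.1645;  z = -0.2998 or 0.0760 → z<0 root = -0.2998
x = -0.0857, y = -0.0992

(-0.0857, -0.0992, -0.2998)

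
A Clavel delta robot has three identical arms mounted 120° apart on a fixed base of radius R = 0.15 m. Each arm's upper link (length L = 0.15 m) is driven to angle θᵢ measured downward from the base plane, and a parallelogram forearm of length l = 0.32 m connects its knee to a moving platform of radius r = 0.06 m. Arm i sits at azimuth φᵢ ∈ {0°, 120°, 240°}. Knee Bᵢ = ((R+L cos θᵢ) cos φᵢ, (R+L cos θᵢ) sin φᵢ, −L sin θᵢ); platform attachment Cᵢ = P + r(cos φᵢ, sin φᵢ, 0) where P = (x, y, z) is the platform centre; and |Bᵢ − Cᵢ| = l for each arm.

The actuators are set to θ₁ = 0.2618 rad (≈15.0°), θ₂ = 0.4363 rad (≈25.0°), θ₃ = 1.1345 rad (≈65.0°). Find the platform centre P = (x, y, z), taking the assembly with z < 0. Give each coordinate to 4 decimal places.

(0.0768, 0.0947, -0.3004)

φ1=0.0°: virtual centre (0.2349, 0.0000, -0.0388), radius l
S2 = (0.2259·cos120.0°, 0.2259·sin120.0°, -0.0634) = (-0.1130, 0.1957, -0.0634)
S3 = (0.1534·cos240.0°, 0.1534·sin240.0°, -0.1359) = (-0.0767, -0.1328, -0.1359)
eliminate P² terms by subtracting sphere 1 from 2 and 3
[-0.6957 0.3914 -0.0491]·P = -0.0016;  [-0.6232 -0.2657 -0.1943]·P = -0.0147
Cramer: x(z) = 0.0144-0.2078z;  y(z) = 0.0215-0.2438z
sphere 1 gives Az²+Bz+C=0 with A=1.1026, B=0.1588, C=-0.0518;  B²−4AC=0.2537;  roots -0.3004, 0.1564;  negative root z = -0.3004
x = 0.0768, y = 0.0947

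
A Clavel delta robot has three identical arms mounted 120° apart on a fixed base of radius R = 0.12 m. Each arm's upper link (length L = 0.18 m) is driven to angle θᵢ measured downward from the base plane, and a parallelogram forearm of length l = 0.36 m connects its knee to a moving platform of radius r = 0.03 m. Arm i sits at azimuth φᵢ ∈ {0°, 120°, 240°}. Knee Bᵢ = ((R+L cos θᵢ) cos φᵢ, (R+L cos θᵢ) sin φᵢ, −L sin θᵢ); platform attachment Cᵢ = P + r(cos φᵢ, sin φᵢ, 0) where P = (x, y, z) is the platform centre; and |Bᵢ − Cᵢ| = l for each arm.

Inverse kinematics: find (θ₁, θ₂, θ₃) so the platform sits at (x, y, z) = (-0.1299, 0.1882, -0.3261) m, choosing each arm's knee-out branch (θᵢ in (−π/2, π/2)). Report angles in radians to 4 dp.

θ₁ = 1.3091, θ₂ = -0.1746, θ₃ = 1.2219

rotate P by −φ1: (-0.1299, 0.1882, -0.3261)
  A cos θ + B sin θ = C:  0.2199·cos θ + -0.3261·sin θ = -0.2581
  √(A²+B²)=0.3933;  θ1 = -0.9775+2.2866 ≈ 1.3091
arm 2 (φ=120.0°): x'=0.2279, y'=0.0184
  A=-0.1379, B=-0.3261, C=(l²−L²−A²−y'²−z²)/(2L)=-0.0792
  √(A²+B²)=0.3541;  θ2 = -1.9710+1.7963 ≈ -0.1746
φ3=240.0° → target in arm frame (-0.0980, -0.2066)
  e−x'=0.1880;  (l²−L²−(e−x')²−y'²−z²)/2L = -0.2422
  γ=atan2(-0.3261,0.1880)=-1.0477;  ψ=arccos(-0.6433)=2.2696;  θ3=γ+ψ≈1.2219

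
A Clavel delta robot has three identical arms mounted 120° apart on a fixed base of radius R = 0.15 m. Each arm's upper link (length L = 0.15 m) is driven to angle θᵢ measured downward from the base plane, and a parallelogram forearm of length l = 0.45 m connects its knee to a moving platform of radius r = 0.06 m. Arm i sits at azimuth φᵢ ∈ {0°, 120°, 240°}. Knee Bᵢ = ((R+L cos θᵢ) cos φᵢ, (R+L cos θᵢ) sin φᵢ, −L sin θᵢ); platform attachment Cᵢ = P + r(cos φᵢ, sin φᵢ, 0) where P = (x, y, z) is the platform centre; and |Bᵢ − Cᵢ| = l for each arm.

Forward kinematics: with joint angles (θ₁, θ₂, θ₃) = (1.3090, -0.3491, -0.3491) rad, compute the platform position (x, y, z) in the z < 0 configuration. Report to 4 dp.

(-0.2887, 0.0000, -0.3127)

φ1=0.0°: virtual centre (0.1288, 0.0000, -0.1449), radius l
centre 2 = (0.2310·cos120.0°, 0.2310·sin120.0°, 0.0513) = (-0.1155, 0.2000, 0.0513)
φ3=240.0°: virtual centre (-0.1155, -0.2000, 0.0513), radius l
eliminate P² terms by subtracting sphere 1 from 2 and 3
linear system: -0.4886x+0.4000y = 0.0184−0.3924z; -0.4886x+-0.4000y = 0.0184−0.3924z
Cramer: x(z) = -0.0376+0.8031z;  y(z) = 0.0000-0.0000z
sphere 1 gives Az²+Bz+C=0 with A=1.6450, B=0.0224, C=-0.1538;  B²−4AC=1.0125;  roots -0.3127, 0.2990;  negative root z = -0.3127
x = -0.2887, y = 0.0000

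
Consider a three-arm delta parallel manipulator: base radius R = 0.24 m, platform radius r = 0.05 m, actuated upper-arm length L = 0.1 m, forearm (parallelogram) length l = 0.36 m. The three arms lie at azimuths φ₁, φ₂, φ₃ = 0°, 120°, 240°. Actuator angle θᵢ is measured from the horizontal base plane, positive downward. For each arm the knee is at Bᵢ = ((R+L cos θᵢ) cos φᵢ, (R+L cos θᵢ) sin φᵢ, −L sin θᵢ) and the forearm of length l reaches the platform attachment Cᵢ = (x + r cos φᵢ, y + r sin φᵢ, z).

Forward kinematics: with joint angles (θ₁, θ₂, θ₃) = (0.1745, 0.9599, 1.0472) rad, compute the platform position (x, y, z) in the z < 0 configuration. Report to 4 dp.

S1 = (0.2885·cos0.0°, 0.2885·sin0.0°, -0.0174) = (0.2885, 0.0000, -0.0174)
arm 2 at φ=120.0°: e+L cos θ2 = 0.2474;  S2 = (-0.1237, 0.2142, -0.0819)
φ3=240.0°: virtual centre (-0.1200, -0.2078, -0.0866), radius l
eliminate P² terms by subtracting sphere 1 from 2 and 3
plane₁₂: -0.8243x+0.4284y+-0.1291z = -0.0156
det = 0.6927;  x = 0.0208+-0.1631z,  y = 0.0035+-0.0125z
into |P−S₁|² = l²: 1.0268z² + 0.1220z + -0.0576 = 0;  Δ = 0.2515;  z = -0.3036 or 0.1848 → z<0 root = -0.3036
x = 0.0703, y = 0.0073

(0.0703, 0.0073, -0.3036)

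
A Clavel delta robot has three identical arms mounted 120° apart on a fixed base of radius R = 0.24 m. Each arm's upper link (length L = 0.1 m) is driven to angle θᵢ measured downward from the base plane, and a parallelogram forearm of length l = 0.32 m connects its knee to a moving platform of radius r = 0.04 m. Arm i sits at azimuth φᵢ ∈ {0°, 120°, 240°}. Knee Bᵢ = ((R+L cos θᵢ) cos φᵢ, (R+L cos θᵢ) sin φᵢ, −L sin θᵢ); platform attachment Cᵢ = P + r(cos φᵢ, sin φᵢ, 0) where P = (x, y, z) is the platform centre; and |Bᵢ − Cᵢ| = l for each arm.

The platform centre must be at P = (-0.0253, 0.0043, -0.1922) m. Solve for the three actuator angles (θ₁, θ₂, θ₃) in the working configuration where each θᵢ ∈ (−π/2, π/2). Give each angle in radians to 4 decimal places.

θ₁ = 0.7854, θ₂ = 0.3493, θ₃ = 0.4367

φ1=0.0° → target in arm frame (-0.0253, 0.0043)
  e−x'=0.2253;  (l²−L²−(e−x')²−y'²−z²)/2L = 0.0234
  γ=atan2(-0.1922,0.2253)=-0.7063;  ψ=arccos(0.0790)=1.4917;  θ1=γ+ψ≈0.7854
arm 2 (φ=120.0°): x'=0.0164, y'=0.0198
  A cos θ + B sin θ = C:  0.1836·cos θ + -0.1922·sin θ = 0.1068
  θ2 = atan2(B,A) + arccos(C/0.2658) = 0.3493
rotate P by −φ3: (0.0089, -0.0241, -0.1922)
  e−x'=0.1911;  (l²−L²−(e−x')²−y'²−z²)/2L = 0.0919
  γ=atan2(-0.1922,0.1911)=-0.7883;  ψ=arccos(0.3389)=1.2250;  θ3=γ+ψ≈0.4367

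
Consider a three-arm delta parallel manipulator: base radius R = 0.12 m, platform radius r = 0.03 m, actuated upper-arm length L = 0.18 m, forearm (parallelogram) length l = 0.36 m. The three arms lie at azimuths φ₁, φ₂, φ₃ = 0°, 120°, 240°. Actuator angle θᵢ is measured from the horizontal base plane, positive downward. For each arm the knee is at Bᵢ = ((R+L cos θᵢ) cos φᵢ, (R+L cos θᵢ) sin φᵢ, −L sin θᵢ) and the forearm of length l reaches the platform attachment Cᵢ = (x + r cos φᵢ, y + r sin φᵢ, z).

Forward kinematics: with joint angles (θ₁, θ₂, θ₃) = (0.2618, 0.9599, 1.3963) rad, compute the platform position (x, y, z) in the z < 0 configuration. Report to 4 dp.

(0.1649, 0.0874, -0.3815)

φ1=0.0°: virtual centre (0.2639, 0.0000, -0.0466), radius l
O2 = (0.1932·cos120.0°, 0.1932·sin120.0°, -0.1474) = (-0.0966, 0.1674, -0.1474)
arm 3 at φ=240.0°: (R−r)+L cos θ3 = 0.1213;  O3 = (-0.0606, -0.1050, -0.1773)
subtract pairs → two planes through P
plane₁₂: -0.7210x+0.3347y+-0.2017z = -0.0127
Cramer: x(z) = 0.0306-0.3522z;  y(z) = 0.0278-0.1560z
quadratic in z: (1.1484)z²+(0.2488)z+(-0.0722)=0, √Δ=0.6274 → z ∈ {-0.3815, 0.1648}; z = -0.3815 (taking z<0)
x = 0.1649, y = 0.0874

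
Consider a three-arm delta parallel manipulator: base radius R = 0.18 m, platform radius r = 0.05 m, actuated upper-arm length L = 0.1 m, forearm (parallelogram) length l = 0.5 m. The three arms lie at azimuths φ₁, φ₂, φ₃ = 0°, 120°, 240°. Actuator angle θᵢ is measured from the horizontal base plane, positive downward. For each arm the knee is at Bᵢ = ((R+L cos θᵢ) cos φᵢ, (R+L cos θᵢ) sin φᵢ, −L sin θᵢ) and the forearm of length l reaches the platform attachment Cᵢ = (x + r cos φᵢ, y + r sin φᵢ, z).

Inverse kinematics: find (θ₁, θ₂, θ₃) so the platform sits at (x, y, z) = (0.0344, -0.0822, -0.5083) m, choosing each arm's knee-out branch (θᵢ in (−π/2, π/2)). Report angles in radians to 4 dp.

θ₁ = 0.5235, θ₂ = 1.0471, θ₃ = 0.4362

φ1=0.0° → target in arm frame (0.0344, -0.0822)
  e−x'=0.0956;  (l²−L²−(e−x')²−y'²−z²)/2L = -0.1713
  θ1 = atan2(B,A) + arccos(C/0.5172) = 0.5235
φ2=120.0° → target in arm frame (-0.0884, 0.0113)
  A=0.2184, B=-0.5083, C=(l²−L²−A²−y'²−z²)/(2L)=-0.3309
  θ2 = atan2(B,A) + arccos(C/0.5532) = 1.0471
arm 3 (φ=240.0°): x'=0.0540, y'=0.0709
  e−x'=0.0760;  (l²−L²−(e−x')²−y'²−z²)/2L = -0.1459
  θ3 = atan2(B,A) + arccos(C/0.5140) = 0.4362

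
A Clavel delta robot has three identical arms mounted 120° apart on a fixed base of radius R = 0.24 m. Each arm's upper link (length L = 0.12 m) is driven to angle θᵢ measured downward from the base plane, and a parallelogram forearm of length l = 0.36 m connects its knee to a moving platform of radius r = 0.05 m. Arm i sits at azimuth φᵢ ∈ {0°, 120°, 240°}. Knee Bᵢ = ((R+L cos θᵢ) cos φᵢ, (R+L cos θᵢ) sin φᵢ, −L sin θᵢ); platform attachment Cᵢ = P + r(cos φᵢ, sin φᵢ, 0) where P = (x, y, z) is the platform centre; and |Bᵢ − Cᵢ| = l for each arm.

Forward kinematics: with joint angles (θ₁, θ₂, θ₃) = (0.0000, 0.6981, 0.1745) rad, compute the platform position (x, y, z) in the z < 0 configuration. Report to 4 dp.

(0.0312, -0.0353, -0.2250)

φ1=0.0°: virtual centre (0.3100, 0.0000, 0.0000), radius l
S2 = (0.2819·cos120.0°, 0.2819·sin120.0°, -0.0771) = (-0.1410, 0.2442, -0.0771)
φ3=240.0°: virtual centre (-0.1541, -0.2669, -0.0208), radius l
eliminate P² terms by subtracting sphere 1 from 2 and 3
[-0.9019 0.4883 -0.1543]·P = -0.0107;  [-0.9282 -0.5338 -0.0417]·P = -0.0007
Cramer: x(z) = 0.0065-0.1099z;  y(z) = -0.0099+0.1130z
into |P−S₁|² = l²: 1.0248z² + 0.0645z + -0.0374 = 0;  Δ = 0.1573;  z = -0.2250 or 0.1621 → z<0 root = -0.2250
x = 0.0312, y = -0.0353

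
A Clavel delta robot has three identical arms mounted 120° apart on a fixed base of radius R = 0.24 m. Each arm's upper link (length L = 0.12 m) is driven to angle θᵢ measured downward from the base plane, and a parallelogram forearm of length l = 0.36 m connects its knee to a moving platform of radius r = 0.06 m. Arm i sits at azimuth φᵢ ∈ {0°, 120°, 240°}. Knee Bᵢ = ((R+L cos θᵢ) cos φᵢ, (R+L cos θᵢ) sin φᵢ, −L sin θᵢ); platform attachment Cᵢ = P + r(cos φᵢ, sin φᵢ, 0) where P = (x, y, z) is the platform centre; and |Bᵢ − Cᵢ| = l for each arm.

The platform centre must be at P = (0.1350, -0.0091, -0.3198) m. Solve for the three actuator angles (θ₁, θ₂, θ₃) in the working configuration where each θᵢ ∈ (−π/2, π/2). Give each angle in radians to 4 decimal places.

arm 1 (φ=0.0°): x'=0.1350, y'=-0.0091
  e−x'=0.0450;  (l²−L²−(e−x')²−y'²−z²)/2L = 0.0451
  √(A²+B²)=0.3230;  θ1 = -1.4310+1.4307 ≈ -0.0003
φ2=120.0° → target in arm frame (-0.0754, -0.1124)
  A cos θ + B sin θ = C:  0.2554·cos θ + -0.3198·sin θ = -0.2705
  √(A²+B²)=0.4093;  θ2 = -0.8969+2.2928 ≈ 1.3959
φ3=240.0° → target in arm frame (-0.0596, 0.1215)
  e−x'=0.2396;  (l²−L²−(e−x')²−y'²−z²)/2L = -0.2468
  γ=atan2(-0.3198,0.2396)=-0.9278;  ψ=arccos(-0.6177)=2.2366;  θ3=γ+ψ≈1.3089

θ₁ = -0.0003, θ₂ = 1.3959, θ₃ = 1.3089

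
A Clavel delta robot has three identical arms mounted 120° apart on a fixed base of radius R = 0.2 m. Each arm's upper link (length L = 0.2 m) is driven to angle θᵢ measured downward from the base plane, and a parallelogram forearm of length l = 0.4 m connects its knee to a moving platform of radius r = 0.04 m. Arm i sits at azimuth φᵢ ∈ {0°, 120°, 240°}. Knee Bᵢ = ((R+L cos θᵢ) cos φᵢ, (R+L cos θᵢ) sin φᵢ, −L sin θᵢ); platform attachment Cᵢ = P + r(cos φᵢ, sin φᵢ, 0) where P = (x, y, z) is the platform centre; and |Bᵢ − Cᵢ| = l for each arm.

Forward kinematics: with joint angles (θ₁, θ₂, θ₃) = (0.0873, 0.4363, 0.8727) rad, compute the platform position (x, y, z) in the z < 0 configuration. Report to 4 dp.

(0.0735, 0.0557, -0.2917)

arm 1 at φ=0.0°: e+L cos θ1 = 0.3592;  centre 1 = (0.3592, 0.0000, -0.0174)
arm 2 at φ=120.0°: e+L cos θ2 = 0.3413;  centre 2 = (-0.1706, 0.2955, -0.0845)
φ3=240.0°: virtual centre (-0.1443, -0.2499, -0.1532), radius l
eliminate P² terms by subtracting sphere 1 from 2 and 3
linear system: -1.0597x+0.5911y = -0.0058−-0.1342z; -1.0070x+-0.4998y = -0.0226−-0.2716z
det = 1.1249;  x = 0.0144+-0.2023z,  y = 0.0162+-0.1357z
into |P−centre ₁|² = l²: 1.0593z² + 0.1700z + -0.0405 = 0;  Δ = 0.2007;  z = -0.2917 or 0.1312 → z<0 root = -0.2917
x = 0.0735, y = 0.0557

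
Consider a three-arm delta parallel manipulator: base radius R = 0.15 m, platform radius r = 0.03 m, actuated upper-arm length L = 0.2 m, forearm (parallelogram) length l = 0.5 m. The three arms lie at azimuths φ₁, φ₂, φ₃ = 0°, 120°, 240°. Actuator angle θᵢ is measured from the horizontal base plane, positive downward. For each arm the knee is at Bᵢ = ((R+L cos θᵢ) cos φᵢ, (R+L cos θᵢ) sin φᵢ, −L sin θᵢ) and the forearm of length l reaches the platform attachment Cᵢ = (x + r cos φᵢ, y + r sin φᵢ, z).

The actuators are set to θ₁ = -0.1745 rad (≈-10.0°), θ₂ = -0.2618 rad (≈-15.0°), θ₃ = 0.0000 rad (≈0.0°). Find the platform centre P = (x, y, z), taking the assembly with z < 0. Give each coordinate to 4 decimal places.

O1 = (0.3170·cos0.0°, 0.3170·sin0.0°, 0.0347) = (0.3170, 0.0000, 0.0347)
arm 2 at φ=120.0°: e+L cos θ2 = 0.3132;  O2 = (-0.1566, 0.2712, 0.0518)
arm 3 at φ=240.0°: e+L cos θ3 = 0.3200;  O3 = (-0.1600, -0.2771, 0.0000)
eliminate P² terms by subtracting sphere 1 from 2 and 3
[-0.9471 0.5425 0.0341]·P = -0.0009;  [-0.9539 -0.5543 -0.0694]·P = 0.0007
Cramer: x(z) = 0.0001-0.0180z;  y(z) = -0.0015-0.0943z
quadratic in z: (1.0092)z²+(-0.0577)z+(-0.1484)=0, √Δ=0.7761 → z ∈ {-0.3559, 0.4131}; z = -0.3559 (taking z<0)
x = 0.0065, y = 0.0321

(0.0065, 0.0321, -0.3559)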